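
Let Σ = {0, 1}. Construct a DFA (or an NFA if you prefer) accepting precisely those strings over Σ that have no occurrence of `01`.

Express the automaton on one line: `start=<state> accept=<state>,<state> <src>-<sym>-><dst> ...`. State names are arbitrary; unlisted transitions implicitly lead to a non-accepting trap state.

start=A accept=A,B A-0->B A-1->A B-0->B B-1->C C-0->C C-1->C

Track partial matches of the forbidden pattern `01`. State C is a dead state reached once `01` has occurred; every other state accepts. A means no part of `01` is currently matched.
A 3-state machine:
       0  1 
>* A   B  A 
 * B   B  C 
   C   C  C 
(> = start, * = accepting)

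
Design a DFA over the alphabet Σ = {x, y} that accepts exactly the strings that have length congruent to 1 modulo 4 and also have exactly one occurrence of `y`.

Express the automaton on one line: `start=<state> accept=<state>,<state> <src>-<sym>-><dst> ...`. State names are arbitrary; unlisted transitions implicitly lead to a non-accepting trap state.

Handle the two conditions separately and then intersect. One (4 states) tracks the input length modulo 4; the other (3 states) tracks the count of `y`s, saturating at 2. Each combined state is a pair, one component from each; accept when both components accept. After merging equivalent states the machine shrinks.
A 9-state machine:
        x   y  
>  s0   s1  s2 
   s1   s3  s4 
 * s2   s4  s5 
   s3   s6  s7 
   s4   s7  s5 
   s5   s5  s5 
   s6   s0  s8 
   s7   s8  s5 
   s8   s2  s5 
(> = start, * = accepting)

start=s0 accept=s2 s0-x->s1 s0-y->s2 s1-x->s3 s1-y->s4 s2-x->s4 s2-y->s5 s3-x->s6 s3-y->s7 s4-x->s7 s4-y->s5 s5-x->s5 s5-y->s5 s6-x->s0 s6-y->s8 s7-x->s8 s7-y->s5 s8-x->s2 s8-y->s5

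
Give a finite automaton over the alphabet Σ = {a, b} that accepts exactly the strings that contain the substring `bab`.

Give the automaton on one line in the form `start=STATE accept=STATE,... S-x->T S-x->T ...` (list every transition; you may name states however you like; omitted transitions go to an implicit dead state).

start=q0 accept=q3 q0-a->q0 q0-b->q1 q1-a->q2 q1-b->q1 q2-a->q0 q2-b->q3 q3-a->q3 q3-b->q3

Track how much of `bab` has been matched so far: state q0 is no progress, q3 is the absorbing accept state reached once `bab` has occurred. Intermediate states record partial matches; on a mismatch, fall back to the longest reusable overlap.
        a   b  
>  q0   q0  q1 
   q1   q2  q1 
   q2   q0  q3 
 * q3   q3  q3 
(> = start, * = accepting)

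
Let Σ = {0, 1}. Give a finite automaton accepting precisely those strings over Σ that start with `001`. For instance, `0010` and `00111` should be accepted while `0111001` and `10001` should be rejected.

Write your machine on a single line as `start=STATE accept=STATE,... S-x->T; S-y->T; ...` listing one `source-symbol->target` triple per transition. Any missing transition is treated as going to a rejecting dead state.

Check the first 3 symbols one by one: S0 through S2 record how many have matched `001` so far; any wrong symbol goes to the dead state S4. After all 3 match we enter the accepting sink S3.
With 5 states:
        0   1  
>  S0   S1  S4 
   S1   S2  S4 
   S2   S4  S3 
 * S3   S3  S3 
   S4   S4  S4 
(> = start, * = accepting)

start=S0; accept=S3; S0-0->S1; S0-1->S4; S1-0->S2; S1-1->S4; S2-0->S4; S2-1->S3; S3-0->S3; S3-1->S3; S4-0->S4; S4-1->S4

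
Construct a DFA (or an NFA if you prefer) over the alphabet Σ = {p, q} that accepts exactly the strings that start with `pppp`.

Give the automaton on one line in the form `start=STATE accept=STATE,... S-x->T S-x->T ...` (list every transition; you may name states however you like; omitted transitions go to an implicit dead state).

Walk along `pppp` while the input agrees: from A take `p` to B, and so on. Any deviation drops to the rejecting sink F. Once E is reached the prefix is confirmed and every continuation is accepted.
       p  q 
>  A   B  F 
   B   C  F 
   C   D  F 
   D   E  F 
 * E   E  E 
   F   F  F 
(> = start, * = accepting)

start=A accept=E A-p->B A-q->F B-p->C B-q->F C-p->D C-q->F D-p->E D-q->F E-p->E E-q->E F-p->F F-q->F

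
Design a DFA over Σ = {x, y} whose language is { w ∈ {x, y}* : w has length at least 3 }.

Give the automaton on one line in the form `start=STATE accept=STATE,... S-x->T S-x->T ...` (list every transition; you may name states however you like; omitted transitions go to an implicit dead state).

start=s0 accept=s3,s4 s0-x->s1 s0-y->s1 s1-x->s2 s1-y->s2 s2-x->s3 s2-y->s3 s3-x->s4 s3-y->s4 s4-x->s4 s4-y->s4

We only need to distinguish lengths 0, 1, …, 3, and '>3'. Chain s0 → s1 → s2 → s3 → s4 on every symbol, with s4 looping. Accepting states: {s3, s4}.
5 states suffice.
        x   y  
>  s0   s1  s1 
   s1   s2  s2 
   s2   s3  s3 
 * s3   s4  s4 
 * s4   s4  s4 
(> = start, * = accepting)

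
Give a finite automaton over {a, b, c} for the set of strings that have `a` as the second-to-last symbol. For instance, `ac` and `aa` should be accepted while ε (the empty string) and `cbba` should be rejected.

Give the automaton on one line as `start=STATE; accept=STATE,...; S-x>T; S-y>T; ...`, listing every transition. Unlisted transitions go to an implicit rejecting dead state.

start=q0; accept=q4,q5,q6; q0-a>q1; q0-b>q2; q0-c>q3; q1-a>q4; q1-b>q5; q1-c>q6; q2-a>q7; q2-b>q8; q2-c>q9; q3-a>q10; q3-b>q11; q3-c>q12; q4-a>q4; q4-b>q5; q4-c>q6; q5-a>q7; q5-b>q8; q5-c>q9; q6-a>q10; q6-b>q11; q6-c>q12; q7-a>q4; q7-b>q5; q7-c>q6; q8-a>q7; q8-b>q8; q8-c>q9; q9-a>q10; q9-b>q11; q9-c>q12; q10-a>q4; q10-b>q5; q10-c>q6; q11-a>q7; q11-b>q8; q11-c>q9; q12-a>q10; q12-b>q11; q12-c>q12

A DFA must remember the last 2 symbols (since which symbol is second-to-last isn't known until the input ends). Use one state per possible window of the last ≤2 symbols; accept from those whose window starts with `a`.
13 states suffice.
          a    b    c  
>  q0     q1   q2   q3 
   q1     q4   q5   q6 
   q2     q7   q8   q9 
   q3    q10  q11  q12 
 * q4     q4   q5   q6 
 * q5     q7   q8   q9 
 * q6    q10  q11  q12 
   q7     q4   q5   q6 
   q8     q7   q8   q9 
   q9    q10  q11  q12 
   q10    q4   q5   q6 
   q11    q7   q8   q9 
   q12   q10  q11  q12 
(> = start, * = accepting)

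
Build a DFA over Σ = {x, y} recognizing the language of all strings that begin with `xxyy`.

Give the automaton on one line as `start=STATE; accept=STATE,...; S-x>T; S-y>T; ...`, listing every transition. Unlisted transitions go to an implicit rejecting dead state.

Check the first 4 symbols one by one: S0 through S3 record how many have matched `xxyy` so far; any wrong symbol goes to the dead state S5. After all 4 match we enter the accepting sink S4.
With 6 states:
        x   y  
>  S0   S1  S5 
   S1   S2  S5 
   S2   S5  S3 
   S3   S5  S4 
 * S4   S4  S4 
   S5   S5  S5 
(> = start, * = accepting)

start=S0; accept=S4; S0-x>S1; S0-y>S5; S1-x>S2; S1-y>S5; S2-x>S5; S2-y>S3; S3-x>S5; S3-y>S4; S4-x>S4; S4-y>S4; S5-x>S5; S5-y>S5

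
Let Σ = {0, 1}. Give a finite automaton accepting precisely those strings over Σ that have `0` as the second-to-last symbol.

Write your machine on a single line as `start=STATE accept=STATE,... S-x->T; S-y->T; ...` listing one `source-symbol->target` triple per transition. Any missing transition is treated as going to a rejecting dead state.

Because acceptance depends on a position counted from the end, the machine has to buffer the most recent 2 symbols. Make each state the string of the last up-to-2 symbols read; on input `x` shift the window left and append `x`. Accept when the buffered window has length 2 and begins with `0`.
A 7-state machine:
       0  1 
>  A   B  C 
   B   D  E 
   C   F  G 
 * D   D  E 
 * E   F  G 
   F   D  E 
   G   F  G 
(> = start, * = accepting)

start=A; accept=D,E; A-0->B; A-1->C; B-0->D; B-1->E; C-0->F; C-1->G; D-0->D; D-1->E; E-0->F; E-1->G; F-0->D; F-1->E; G-0->F; G-1->G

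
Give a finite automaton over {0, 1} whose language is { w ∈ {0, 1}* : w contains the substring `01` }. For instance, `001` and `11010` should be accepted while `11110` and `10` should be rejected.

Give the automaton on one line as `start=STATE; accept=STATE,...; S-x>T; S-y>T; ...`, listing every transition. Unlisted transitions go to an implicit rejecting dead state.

Track how much of `01` has been matched so far: state s0 is no progress, s2 is the absorbing accept state reached once `01` has occurred. Intermediate states record partial matches; on a mismatch, fall back to the longest reusable overlap.
With 3 states:
        0   1  
>  s0   s1  s0 
   s1   s1  s2 
 * s2   s2  s2 
(> = start, * = accepting)

start=s0; accept=s2; s0-0>s1; s0-1>s0; s1-0>s1; s1-1>s2; s2-0>s2; s2-1>s2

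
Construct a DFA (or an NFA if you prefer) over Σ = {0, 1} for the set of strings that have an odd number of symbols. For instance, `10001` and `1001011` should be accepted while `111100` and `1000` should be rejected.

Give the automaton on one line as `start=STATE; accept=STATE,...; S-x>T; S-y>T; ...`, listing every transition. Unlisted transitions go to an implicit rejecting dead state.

Only the length mod 2 matters, so use a 2-cycle: from any state, every input symbol moves to the next state, wrapping q1 back to q0. Mark q1 accepting.
        0   1  
>  q0   q1  q1 
 * q1   q0  q0 
(> = start, * = accepting)

start=q0; accept=q1; q0-0>q1; q0-1>q1; q1-0>q0; q1-1>q0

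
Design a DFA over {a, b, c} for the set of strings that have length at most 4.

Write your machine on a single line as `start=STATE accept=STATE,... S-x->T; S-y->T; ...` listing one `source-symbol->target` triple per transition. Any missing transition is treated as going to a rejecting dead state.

start=S0; accept=S0,S1,S2,S3,S4; S0-a->S1; S0-b->S1; S0-c->S1; S1-a->S2; S1-b->S2; S1-c->S2; S2-a->S3; S2-b->S3; S2-c->S3; S3-a->S4; S3-b->S4; S3-c->S4; S4-a->S5; S4-b->S5; S4-c->S5; S5-a->S5; S5-b->S5; S5-c->S5

We only need to distinguish lengths 0, 1, …, 4, and '>4'. Chain S0 → S1 → S2 → S3 → S4 → S5 on every symbol, with S5 looping. Accepting states: {S0, S1, S2, S3, S4}.
A 6-state machine:
        a   b   c  
>* S0   S1  S1  S1 
 * S1   S2  S2  S2 
 * S2   S3  S3  S3 
 * S3   S4  S4  S4 
 * S4   S5  S5  S5 
   S5   S5  S5  S5 
(> = start, * = accepting)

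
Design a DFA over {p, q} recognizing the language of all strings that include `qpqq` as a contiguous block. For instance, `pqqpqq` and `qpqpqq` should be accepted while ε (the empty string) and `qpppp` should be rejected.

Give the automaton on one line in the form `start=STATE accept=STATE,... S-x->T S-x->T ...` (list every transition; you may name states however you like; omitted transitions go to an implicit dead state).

start=S0 accept=S4 S0-p->S0 S0-q->S1 S1-p->S2 S1-q->S1 S2-p->S0 S2-q->S3 S3-p->S2 S3-q->S4 S4-p->S4 S4-q->S4

States S0..S3 record the length of the longest prefix of `qpqq` that matches the current input suffix. Reaching S4 means `qpqq` has been seen, and we stay there forever. Accept from S4.
        p   q  
>  S0   S0  S1 
   S1   S2  S1 
   S2   S0  S3 
   S3   S2  S4 
 * S4   S4  S4 
(> = start, * = accepting)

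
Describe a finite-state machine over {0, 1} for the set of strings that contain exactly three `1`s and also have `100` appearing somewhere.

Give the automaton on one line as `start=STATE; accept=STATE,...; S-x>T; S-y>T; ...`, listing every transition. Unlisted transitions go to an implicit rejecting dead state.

start=q0; accept=q10; q0-0>q0; q0-1>q1; q1-0>q2; q1-1>q3; q2-0>q4; q2-1>q3; q3-0>q5; q3-1>q6; q4-0>q4; q4-1>q7; q5-0>q7; q5-1>q6; q6-0>q8; q6-1>q9; q7-0>q7; q7-1>q10; q8-0>q10; q8-1>q9; q9-0>q9; q9-1>q9; q10-0>q10; q10-1>q9

Run two small machines in parallel and take their product. The first has 5 states tracking the count of `1`s, saturating at 4; the second has 4 states tracking whether and how much of `100` has been seen. A product state is a pair (one from each), accepting exactly when both do. Equivalent product states are then merged.
An 11-state machine:
          0    1  
>  q0     q0   q1 
   q1     q2   q3 
   q2     q4   q3 
   q3     q5   q6 
   q4     q4   q7 
   q5     q7   q6 
   q6     q8   q9 
   q7     q7  q10 
   q8    q10   q9 
   q9     q9   q9 
 * q10   q10   q9 
(> = start, * = accepting)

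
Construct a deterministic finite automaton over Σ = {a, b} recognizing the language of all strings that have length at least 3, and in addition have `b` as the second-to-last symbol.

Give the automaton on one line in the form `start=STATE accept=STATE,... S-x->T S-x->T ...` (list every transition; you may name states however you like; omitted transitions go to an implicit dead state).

Build one automaton per condition and run them in lockstep. The first has 5 states tracking the input length, saturating at 4; the second has 7 states tracking the last 2 symbols read. A product state is a pair (one from each), accepting exactly when both do.
          a    b  
>  S0     S1   S2 
   S1     S3   S4 
   S2     S5   S6 
   S3     S7   S8 
   S4     S9  S10 
   S5     S7   S8 
   S6     S9  S10 
   S7    S11  S12 
   S8    S13  S14 
 * S9    S11  S12 
 * S10   S13  S14 
   S11   S11  S12 
   S12   S13  S14 
 * S13   S11  S12 
 * S14   S13  S14 
(> = start, * = accepting)

start=S0 accept=S9,S10,S13,S14 S0-a->S1 S0-b->S2 S1-a->S3 S1-b->S4 S2-a->S5 S2-b->S6 S3-a->S7 S3-b->S8 S4-a->S9 S4-b->S10 S5-a->S7 S5-b->S8 S6-a->S9 S6-b->S10 S7-a->S11 S7-b->S12 S8-a->S13 S8-b->S14 S9-a->S11 S9-b->S12 S10-a->S13 S10-b->S14 S11-a->S11 S11-b->S12 S12-a->S13 S12-b->S14 S13-a->S11 S13-b->S12 S14-a->S13 S14-b->S14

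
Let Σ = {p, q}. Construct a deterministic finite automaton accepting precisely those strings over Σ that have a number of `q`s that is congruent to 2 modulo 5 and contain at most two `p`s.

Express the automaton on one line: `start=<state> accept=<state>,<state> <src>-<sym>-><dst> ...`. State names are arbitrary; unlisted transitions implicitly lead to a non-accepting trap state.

Handle the two conditions separately and then intersect. One (5 states) tracks the count of `q`s modulo 5; the other (4 states) tracks the count of `p`s, saturating at 3. Each combined state is a pair, one component from each; accept when both components accept.
          p    q  
>  s0     s1   s2 
   s1     s3   s4 
   s2     s4   s5 
   s3     s6   s7 
   s4     s7   s8 
 * s5     s8   s9 
   s6     s6  s10 
   s7    s10  s11 
 * s8    s11  s12 
   s9    s12  s13 
   s10   s10  s14 
 * s11   s14  s15 
   s12   s15  s16 
   s13   s16   s0 
   s14   s14  s17 
   s15   s17  s18 
   s16   s18   s1 
   s17   s17  s19 
   s18   s19   s3 
   s19   s19   s6 
(> = start, * = accepting)

start=s0 accept=s5,s8,s11 s0-p->s1 s0-q->s2 s1-p->s3 s1-q->s4 s2-p->s4 s2-q->s5 s3-p->s6 s3-q->s7 s4-p->s7 s4-q->s8 s5-p->s8 s5-q->s9 s6-p->s6 s6-q->s10 s7-p->s10 s7-q->s11 s8-p->s11 s8-q->s12 s9-p->s12 s9-q->s13 s10-p->s10 s10-q->s14 s11-p->s14 s11-q->s15 s12-p->s15 s12-q->s16 s13-p->s16 s13-q->s0 s14-p->s14 s14-q->s17 s15-p->s17 s15-q->s18 s16-p->s18 s16-q->s1 s17-p->s17 s17-q->s19 s18-p->s19 s18-q->s3 s19-p->s19 s19-q->s6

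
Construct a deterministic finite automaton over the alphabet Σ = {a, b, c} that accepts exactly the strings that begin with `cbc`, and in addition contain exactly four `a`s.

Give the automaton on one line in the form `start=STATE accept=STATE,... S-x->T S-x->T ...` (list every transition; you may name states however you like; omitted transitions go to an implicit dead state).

start=q0 accept=q8 q0-a->q1 q0-b->q1 q0-c->q2 q1-a->q1 q1-b->q1 q1-c->q1 q2-a->q1 q2-b->q3 q2-c->q1 q3-a->q1 q3-b->q1 q3-c->q4 q4-a->q5 q4-b->q4 q4-c->q4 q5-a->q6 q5-b->q5 q5-c->q5 q6-a->q7 q6-b->q6 q6-c->q6 q7-a->q8 q7-b->q7 q7-c->q7 q8-a->q1 q8-b->q8 q8-c->q8

Run two small machines in parallel and take their product. One (5 states) tracks whether the input so far still matches the prefix `cbc`; the other (6 states) tracks the count of `a`s, saturating at 5. Each combined state is a pair, one component from each; accept when both components accept. Minimizing collapses redundant product states.
With 9 states:
        a   b   c  
>  q0   q1  q1  q2 
   q1   q1  q1  q1 
   q2   q1  q3  q1 
   q3   q1  q1  q4 
   q4   q5  q4  q4 
   q5   q6  q5  q5 
   q6   q7  q6  q6 
   q7   q8  q7  q7 
 * q8   q1  q8  q8 
(> = start, * = accepting)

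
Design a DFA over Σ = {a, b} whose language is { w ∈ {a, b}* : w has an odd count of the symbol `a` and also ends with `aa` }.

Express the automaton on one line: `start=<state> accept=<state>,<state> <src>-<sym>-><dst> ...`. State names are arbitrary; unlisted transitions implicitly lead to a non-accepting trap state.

Run two small machines in parallel and take their product. One (2 states) tracks the count of `a`s modulo 2; the other (3 states) tracks how much of the suffix `aa` has currently been matched. Each combined state is a pair, one component from each; accept when both components accept. After merging equivalent states the machine shrinks.
4 states suffice.
        a   b  
>  s0   s1  s0 
   s1   s2  s1 
   s2   s3  s0 
 * s3   s2  s1 
(> = start, * = accepting)

start=s0 accept=s3 s0-a->s1 s0-b->s0 s1-a->s2 s1-b->s1 s2-a->s3 s2-b->s0 s3-a->s2 s3-b->s1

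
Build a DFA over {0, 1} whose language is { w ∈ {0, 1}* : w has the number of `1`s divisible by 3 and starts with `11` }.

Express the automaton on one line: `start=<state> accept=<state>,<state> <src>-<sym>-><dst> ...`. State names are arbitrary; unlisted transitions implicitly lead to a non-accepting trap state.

Build one automaton per condition and run them in lockstep. One (3 states) tracks the count of `1`s modulo 3; the other (4 states) tracks whether the input so far still matches the prefix `11`. Each combined state is a pair, one component from each; accept when both components accept.
        0   1  
>  s0   s1  s2 
   s1   s1  s3 
   s2   s3  s4 
   s3   s3  s5 
   s4   s4  s6 
   s5   s5  s1 
 * s6   s6  s7 
   s7   s7  s4 
(> = start, * = accepting)

start=s0 accept=s6 s0-0->s1 s0-1->s2 s1-0->s1 s1-1->s3 s2-0->s3 s2-1->s4 s3-0->s3 s3-1->s5 s4-0->s4 s4-1->s6 s5-0->s5 s5-1->s1 s6-0->s6 s6-1->s7 s7-0->s7 s7-1->s4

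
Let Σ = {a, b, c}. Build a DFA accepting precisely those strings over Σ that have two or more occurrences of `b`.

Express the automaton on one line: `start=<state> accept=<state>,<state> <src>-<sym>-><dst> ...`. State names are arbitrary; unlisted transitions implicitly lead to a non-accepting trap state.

Only the number of `b`s matters, and only up to 3. Make a chain s0 → s1 → s2 → s3 advanced by each `b` (with s3 absorbing); every other symbol self-loops. The accepting set is {s2, s3}.
With 4 states:
        a   b   c  
>  s0   s0  s1  s0 
   s1   s1  s2  s1 
 * s2   s2  s3  s2 
 * s3   s3  s3  s3 
(> = start, * = accepting)

start=s0 accept=s2,s3 s0-a->s0 s0-b->s1 s0-c->s0 s1-a->s1 s1-b->s2 s1-c->s1 s2-a->s2 s2-b->s3 s2-c->s2 s3-a->s3 s3-b->s3 s3-c->s3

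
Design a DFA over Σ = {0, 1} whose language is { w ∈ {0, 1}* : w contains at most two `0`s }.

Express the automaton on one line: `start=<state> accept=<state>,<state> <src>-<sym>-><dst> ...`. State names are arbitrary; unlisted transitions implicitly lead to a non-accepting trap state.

start=S0 accept=S0,S1,S2 S0-0->S1 S0-1->S0 S1-0->S2 S1-1->S1 S2-0->S3 S2-1->S2 S3-0->S3 S3-1->S3

Count `0`s, saturating at 3: states S0 through S2 mean 0 through 2 `0`s seen; S3 means more than 2. Each `0` increments (capped at S3); other symbols loop. Accept from {S0, S1, S2}.
4 states suffice.
        0   1  
>* S0   S1  S0 
 * S1   S2  S1 
 * S2   S3  S2 
   S3   S3  S3 
(> = start, * = accepting)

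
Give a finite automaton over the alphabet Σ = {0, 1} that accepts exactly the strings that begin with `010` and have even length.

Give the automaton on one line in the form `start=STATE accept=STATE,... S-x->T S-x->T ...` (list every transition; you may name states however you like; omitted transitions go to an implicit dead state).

start=A accept=F A-0->B A-1->C B-0->C B-1->D C-0->C C-1->C D-0->E D-1->C E-0->F E-1->F F-0->E F-1->E

Run two small machines in parallel and take their product. One (5 states) tracks whether the input so far still matches the prefix `010`; the other (2 states) tracks the input length modulo 2. Each combined state is a pair, one component from each; accept when both components accept. After merging equivalent states the machine shrinks.
A 6-state machine:
       0  1 
>  A   B  C 
   B   C  D 
   C   C  C 
   D   E  C 
   E   F  F 
 * F   E  E 
(> = start, * = accepting)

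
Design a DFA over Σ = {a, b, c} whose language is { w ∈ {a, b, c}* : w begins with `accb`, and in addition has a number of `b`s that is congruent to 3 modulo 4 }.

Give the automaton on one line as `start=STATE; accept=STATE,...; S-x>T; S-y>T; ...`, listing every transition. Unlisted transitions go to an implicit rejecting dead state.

Handle the two conditions separately and then intersect. The first has 6 states tracking whether the input so far still matches the prefix `accb`; the second has 4 states tracking the count of `b`s modulo 4. A product state is a pair (one from each), accepting exactly when both do.
With 12 states:
          a    b    c  
>  s0     s1   s2   s3 
   s1     s3   s2   s4 
   s2     s2   s5   s2 
   s3     s3   s2   s3 
   s4     s3   s2   s6 
   s5     s5   s7   s5 
   s6     s3   s8   s3 
   s7     s7   s3   s7 
   s8     s8   s9   s8 
   s9     s9  s10   s9 
 * s10   s10  s11  s10 
   s11   s11   s8  s11 
(> = start, * = accepting)

start=s0; accept=s10; s0-a>s1; s0-b>s2; s0-c>s3; s1-a>s3; s1-b>s2; s1-c>s4; s2-a>s2; s2-b>s5; s2-c>s2; s3-a>s3; s3-b>s2; s3-c>s3; s4-a>s3; s4-b>s2; s4-c>s6; s5-a>s5; s5-b>s7; s5-c>s5; s6-a>s3; s6-b>s8; s6-c>s3; s7-a>s7; s7-b>s3; s7-c>s7; s8-a>s8; s8-b>s9; s8-c>s8; s9-a>s9; s9-b>s10; s9-c>s9; s10-a>s10; s10-b>s11; s10-c>s10; s11-a>s11; s11-b>s8; s11-c>s11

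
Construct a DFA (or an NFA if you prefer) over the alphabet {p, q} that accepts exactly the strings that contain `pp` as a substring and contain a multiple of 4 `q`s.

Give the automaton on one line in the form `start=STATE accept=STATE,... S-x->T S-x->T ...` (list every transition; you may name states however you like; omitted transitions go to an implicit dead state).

start=A accept=D A-p->B A-q->C B-p->D B-q->C C-p->E C-q->F D-p->D D-q->G E-p->G E-q->F F-p->H F-q->I G-p->G G-q->J H-p->J H-q->I I-p->K I-q->A J-p->J J-q->L K-p->L K-q->A L-p->L L-q->D

Build one automaton per condition and run them in lockstep. The first has 3 states tracking whether and how much of `pp` has been seen; the second has 4 states tracking the count of `q`s modulo 4. A product state is a pair (one from each), accepting exactly when both do.
12 states suffice.
       p  q 
>  A   B  C 
   B   D  C 
   C   E  F 
 * D   D  G 
   E   G  F 
   F   H  I 
   G   G  J 
   H   J  I 
   I   K  A 
   J   J  L 
   K   L  A 
   L   L  D 
(> = start, * = accepting)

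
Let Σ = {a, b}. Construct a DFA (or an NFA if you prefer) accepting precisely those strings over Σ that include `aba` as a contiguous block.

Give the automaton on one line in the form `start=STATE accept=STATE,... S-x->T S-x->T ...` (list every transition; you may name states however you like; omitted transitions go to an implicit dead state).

start=q0 accept=q3 q0-a->q1 q0-b->q0 q1-a->q1 q1-b->q2 q2-a->q3 q2-b->q0 q3-a->q3 q3-b->q3

States q0..q2 record the length of the longest prefix of `aba` that matches the current input suffix. Reaching q3 means `aba` has been seen, and we stay there forever. Accept from q3.
        a   b  
>  q0   q1  q0 
   q1   q1  q2 
   q2   q3  q0 
 * q3   q3  q3 
(> = start, * = accepting)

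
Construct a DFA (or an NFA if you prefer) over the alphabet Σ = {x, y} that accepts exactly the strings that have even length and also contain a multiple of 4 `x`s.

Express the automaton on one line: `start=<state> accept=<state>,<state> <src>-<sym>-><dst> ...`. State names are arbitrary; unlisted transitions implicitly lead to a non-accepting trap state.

start=s0 accept=s0 s0-x->s1 s0-y->s2 s1-x->s3 s1-y->s4 s2-x->s4 s2-y->s0 s3-x->s5 s3-y->s6 s4-x->s6 s4-y->s1 s5-x->s0 s5-y->s7 s6-x->s7 s6-y->s3 s7-x->s2 s7-y->s5

Handle the two conditions separately and then intersect. One (2 states) tracks the input length modulo 2; the other (4 states) tracks the count of `x`s modulo 4. Each combined state is a pair, one component from each; accept when both components accept.
8 states suffice.
        x   y  
>* s0   s1  s2 
   s1   s3  s4 
   s2   s4  s0 
   s3   s5  s6 
   s4   s6  s1 
   s5   s0  s7 
   s6   s7  s3 
   s7   s2  s5 
(> = start, * = accepting)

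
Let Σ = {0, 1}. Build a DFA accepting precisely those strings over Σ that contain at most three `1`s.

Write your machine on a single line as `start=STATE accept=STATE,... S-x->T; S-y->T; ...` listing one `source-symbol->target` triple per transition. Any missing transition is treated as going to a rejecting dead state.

start=S0; accept=S0,S1,S2,S3; S0-0->S0; S0-1->S1; S1-0->S1; S1-1->S2; S2-0->S2; S2-1->S3; S3-0->S3; S3-1->S4; S4-0->S4; S4-1->S4

Only the number of `1`s matters, and only up to 4. Make a chain S0 → S1 → S2 → S3 → S4 advanced by each `1` (with S4 absorbing); every other symbol self-loops. The accepting set is {S0, S1, S2, S3}.
A 5-state machine:
        0   1  
>* S0   S0  S1 
 * S1   S1  S2 
 * S2   S2  S3 
 * S3   S3  S4 
   S4   S4  S4 
(> = start, * = accepting)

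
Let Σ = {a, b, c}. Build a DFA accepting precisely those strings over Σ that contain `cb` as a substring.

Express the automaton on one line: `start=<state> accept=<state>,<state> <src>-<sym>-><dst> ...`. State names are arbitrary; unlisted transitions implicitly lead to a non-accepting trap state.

States S0..S1 record the length of the longest prefix of `cb` that matches the current input suffix. Reaching S2 means `cb` has been seen, and we stay there forever. Accept from S2.
3 states suffice.
        a   b   c  
>  S0   S0  S0  S1 
   S1   S0  S2  S1 
 * S2   S2  S2  S2 
(> = start, * = accepting)

start=S0 accept=S2 S0-a->S0 S0-b->S0 S0-c->S1 S1-a->S0 S1-b->S2 S1-c->S1 S2-a->S2 S2-b->S2 S2-c->S2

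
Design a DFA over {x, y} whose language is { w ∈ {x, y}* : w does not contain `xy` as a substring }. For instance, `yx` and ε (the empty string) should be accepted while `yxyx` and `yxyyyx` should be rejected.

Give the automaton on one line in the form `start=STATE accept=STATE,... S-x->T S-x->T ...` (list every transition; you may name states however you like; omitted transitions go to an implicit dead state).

This is the complement of 'contains `xy`'. Use the same substring-matching states — S0 through S2 holding how much of `xy` has just been matched — but flip the accepting set: everything except the trap S2 accepts.
        x   y  
>* S0   S1  S0 
 * S1   S1  S2 
   S2   S2  S2 
(> = start, * = accepting)

start=S0 accept=S0,S1 S0-x->S1 S0-y->S0 S1-x->S1 S1-y->S2 S2-x->S2 S2-y->S2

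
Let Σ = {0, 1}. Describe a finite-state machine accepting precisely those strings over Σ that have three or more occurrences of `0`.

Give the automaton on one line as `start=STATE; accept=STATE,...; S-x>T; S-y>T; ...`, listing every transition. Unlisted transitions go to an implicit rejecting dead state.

Only the number of `0`s matters, and only up to 4. Make a chain q0 → q1 → q2 → q3 → q4 advanced by each `0` (with q4 absorbing); every other symbol self-loops. The accepting set is {q3, q4}.
A 5-state machine:
        0   1  
>  q0   q1  q0 
   q1   q2  q1 
   q2   q3  q2 
 * q3   q4  q3 
 * q4   q4  q4 
(> = start, * = accepting)

start=q0; accept=q3,q4; q0-0>q1; q0-1>q0; q1-0>q2; q1-1>q1; q2-0>q3; q2-1>q2; q3-0>q4; q3-1>q3; q4-0>q4; q4-1>q4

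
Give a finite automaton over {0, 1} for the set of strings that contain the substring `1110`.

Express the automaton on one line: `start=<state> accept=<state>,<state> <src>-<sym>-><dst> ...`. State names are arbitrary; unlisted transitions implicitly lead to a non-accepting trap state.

States q0..q3 record the length of the longest prefix of `1110` that matches the current input suffix. Reaching q4 means `1110` has been seen, and we stay there forever. Accept from q4.
A 5-state machine:
        0   1  
>  q0   q0  q1 
   q1   q0  q2 
   q2   q0  q3 
   q3   q4  q3 
 * q4   q4  q4 
(> = start, * = accepting)

start=q0 accept=q4 q0-0->q0 q0-1->q1 q1-0->q0 q1-1->q2 q2-0->q0 q2-1->q3 q3-0->q4 q3-1->q3 q4-0->q4 q4-1->q4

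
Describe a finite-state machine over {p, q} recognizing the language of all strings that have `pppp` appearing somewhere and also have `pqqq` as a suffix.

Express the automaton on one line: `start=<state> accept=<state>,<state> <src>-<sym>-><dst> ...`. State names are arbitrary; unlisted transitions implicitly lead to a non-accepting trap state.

Handle the two conditions separately and then intersect. One (5 states) tracks whether and how much of `pppp` has been seen; the other (5 states) tracks how much of the suffix `pqqq` has currently been matched. Each combined state is a pair, one component from each; accept when both components accept.
With 12 states:
       p  q 
>  A   B  A 
   B   C  D 
   C   E  D 
   D   B  F 
   E   G  D 
   F   B  H 
   G   G  I 
   H   B  A 
   I   G  J 
   J   G  K 
 * K   G  L 
   L   G  L 
(> = start, * = accepting)

start=A accept=K A-p->B A-q->A B-p->C B-q->D C-p->E C-q->D D-p->B D-q->F E-p->G E-q->D F-p->B F-q->H G-p->G G-q->I H-p->B H-q->A I-p->G I-q->J J-p->G J-q->K K-p->G K-q->L L-p->G L-q->L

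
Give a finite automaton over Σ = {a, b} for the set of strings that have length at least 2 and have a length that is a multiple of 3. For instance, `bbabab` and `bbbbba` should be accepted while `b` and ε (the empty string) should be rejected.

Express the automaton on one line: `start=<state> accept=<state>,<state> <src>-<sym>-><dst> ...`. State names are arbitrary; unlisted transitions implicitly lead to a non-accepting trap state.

Run two small machines in parallel and take their product. One (4 states) tracks the input length, saturating at 3; the other (3 states) tracks the input length modulo 3. Each combined state is a pair, one component from each; accept when both components accept.
        a   b  
>  q0   q1  q1 
   q1   q2  q2 
   q2   q3  q3 
 * q3   q4  q4 
   q4   q5  q5 
   q5   q3  q3 
(> = start, * = accepting)

start=q0 accept=q3 q0-a->q1 q0-b->q1 q1-a->q2 q1-b->q2 q2-a->q3 q2-b->q3 q3-a->q4 q3-b->q4 q4-a->q5 q4-b->q5 q5-a->q3 q5-b->q3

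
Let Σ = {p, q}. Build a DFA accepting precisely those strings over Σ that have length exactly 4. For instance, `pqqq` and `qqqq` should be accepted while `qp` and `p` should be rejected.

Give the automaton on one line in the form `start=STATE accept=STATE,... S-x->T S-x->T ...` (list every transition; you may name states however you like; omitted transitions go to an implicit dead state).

start=A accept=E A-p->B A-q->B B-p->C B-q->C C-p->D C-q->D D-p->E D-q->E E-p->F E-q->F F-p->F F-q->F

We only need to distinguish lengths 0, 1, …, 4, and '>4'. Chain A → B → C → D → E → F on every symbol, with F looping. Accepting states: {E}.
With 6 states:
       p  q 
>  A   B  B 
   B   C  C 
   C   D  D 
   D   E  E 
 * E   F  F 
   F   F  F 
(> = start, * = accepting)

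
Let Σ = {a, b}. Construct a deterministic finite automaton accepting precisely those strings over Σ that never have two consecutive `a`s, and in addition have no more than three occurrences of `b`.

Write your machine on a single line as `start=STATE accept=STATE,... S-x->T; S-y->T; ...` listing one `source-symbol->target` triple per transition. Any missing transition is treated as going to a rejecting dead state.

start=q0; accept=q0,q1,q2,q4,q5,q6,q7,q8; q0-a->q1; q0-b->q2; q1-a->q3; q1-b->q2; q2-a->q4; q2-b->q5; q3-a->q3; q3-b->q3; q4-a->q3; q4-b->q5; q5-a->q6; q5-b->q7; q6-a->q3; q6-b->q7; q7-a->q8; q7-b->q3; q8-a->q3; q8-b->q3

Build one automaton per condition and run them in lockstep. One (3 states) tracks partial matches of the forbidden pattern `aa`; the other (5 states) tracks the count of `b`s, saturating at 4. Each combined state is a pair, one component from each; accept when both components accept. Minimizing collapses redundant product states.
With 9 states:
        a   b  
>* q0   q1  q2 
 * q1   q3  q2 
 * q2   q4  q5 
   q3   q3  q3 
 * q4   q3  q5 
 * q5   q6  q7 
 * q6   q3  q7 
 * q7   q8  q3 
 * q8   q3  q3 
(> = start, * = accepting)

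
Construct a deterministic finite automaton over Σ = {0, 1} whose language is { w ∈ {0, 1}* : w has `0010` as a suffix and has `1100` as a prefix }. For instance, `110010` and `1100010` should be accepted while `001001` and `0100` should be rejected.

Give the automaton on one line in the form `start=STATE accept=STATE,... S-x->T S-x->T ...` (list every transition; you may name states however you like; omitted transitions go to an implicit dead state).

start=q0 accept=q7 q0-0->q1 q0-1->q2 q1-0->q1 q1-1->q1 q2-0->q1 q2-1->q3 q3-0->q4 q3-1->q1 q4-0->q5 q4-1->q1 q5-0->q5 q5-1->q6 q6-0->q7 q6-1->q8 q7-0->q5 q7-1->q8 q8-0->q9 q8-1->q8 q9-0->q5 q9-1->q8

Handle the two conditions separately and then intersect. The first has 5 states tracking how much of the suffix `0010` has currently been matched; the second has 6 states tracking whether the input so far still matches the prefix `1100`. A product state is a pair (one from each), accepting exactly when both do. Equivalent product states are then merged.
A 10-state machine:
        0   1  
>  q0   q1  q2 
   q1   q1  q1 
   q2   q1  q3 
   q3   q4  q1 
   q4   q5  q1 
   q5   q5  q6 
   q6   q7  q8 
 * q7   q5  q8 
   q8   q9  q8 
   q9   q5  q8 
(> = start, * = accepting)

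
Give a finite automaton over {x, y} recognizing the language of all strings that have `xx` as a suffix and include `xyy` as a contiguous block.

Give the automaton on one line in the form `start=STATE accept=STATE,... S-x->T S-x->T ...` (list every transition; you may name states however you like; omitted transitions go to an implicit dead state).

Build one automaton per condition and run them in lockstep. The first has 3 states tracking how much of the suffix `xx` has currently been matched; the second has 4 states tracking whether and how much of `xyy` has been seen. A product state is a pair (one from each), accepting exactly when both do.
With 7 states:
        x   y  
>  q0   q1  q0 
   q1   q2  q3 
   q2   q2  q3 
   q3   q1  q4 
   q4   q5  q4 
   q5   q6  q4 
 * q6   q6  q4 
(> = start, * = accepting)

start=q0 accept=q6 q0-x->q1 q0-y->q0 q1-x->q2 q1-y->q3 q2-x->q2 q2-y->q3 q3-x->q1 q3-y->q4 q4-x->q5 q4-y->q4 q5-x->q6 q5-y->q4 q6-x->q6 q6-y->q4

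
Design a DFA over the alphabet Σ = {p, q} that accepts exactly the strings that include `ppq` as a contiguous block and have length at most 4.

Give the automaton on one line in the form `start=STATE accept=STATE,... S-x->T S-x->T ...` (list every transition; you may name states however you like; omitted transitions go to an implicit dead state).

Run two small machines in parallel and take their product. One (4 states) tracks whether and how much of `ppq` has been seen; the other (6 states) tracks the input length, saturating at 5. Each combined state is a pair, one component from each; accept when both components accept.
18 states suffice.
       p  q 
>  A   B  C 
   B   D  E 
   C   F  E 
   D   G  H 
   E   I  J 
   F   G  J 
   G   K  L 
 * H   L  L 
   I   K  M 
   J   N  M 
   K   O  P 
 * L   P  P 
   M   Q  R 
   N   O  R 
   O   O  P 
   P   P  P 
   Q   O  R 
   R   Q  R 
(> = start, * = accepting)

start=A accept=H,L A-p->B A-q->C B-p->D B-q->E C-p->F C-q->E D-p->G D-q->H E-p->I E-q->J F-p->G F-q->J G-p->K G-q->L H-p->L H-q->L I-p->K I-q->M J-p->N J-q->M K-p->O K-q->P L-p->P L-q->P M-p->Q M-q->R N-p->O N-q->R O-p->O O-q->P P-p->P P-q->P Q-p->O Q-q->R R-p->Q R-q->R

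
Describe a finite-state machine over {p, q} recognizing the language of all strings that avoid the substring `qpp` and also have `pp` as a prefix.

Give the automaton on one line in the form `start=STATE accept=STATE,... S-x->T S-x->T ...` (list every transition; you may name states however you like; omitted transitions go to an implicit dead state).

start=S0 accept=S3,S5,S7 S0-p->S1 S0-q->S2 S1-p->S3 S1-q->S2 S2-p->S4 S2-q->S2 S3-p->S3 S3-q->S5 S4-p->S6 S4-q->S2 S5-p->S7 S5-q->S5 S6-p->S6 S6-q->S6 S7-p->S8 S7-q->S5 S8-p->S8 S8-q->S8

Build one automaton per condition and run them in lockstep. The first has 4 states tracking partial matches of the forbidden pattern `qpp`; the second has 4 states tracking whether the input so far still matches the prefix `pp`. A product state is a pair (one from each), accepting exactly when both do.
        p   q  
>  S0   S1  S2 
   S1   S3  S2 
   S2   S4  S2 
 * S3   S3  S5 
   S4   S6  S2 
 * S5   S7  S5 
   S6   S6  S6 
 * S7   S8  S5 
   S8   S8  S8 
(> = start, * = accepting)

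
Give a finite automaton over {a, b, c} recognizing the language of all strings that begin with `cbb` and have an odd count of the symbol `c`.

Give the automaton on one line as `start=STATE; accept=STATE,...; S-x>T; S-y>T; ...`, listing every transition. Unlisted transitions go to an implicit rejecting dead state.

start=q0; accept=q4; q0-a>q1; q0-b>q1; q0-c>q2; q1-a>q1; q1-b>q1; q1-c>q1; q2-a>q1; q2-b>q3; q2-c>q1; q3-a>q1; q3-b>q4; q3-c>q1; q4-a>q4; q4-b>q4; q4-c>q5; q5-a>q5; q5-b>q5; q5-c>q4

Build one automaton per condition and run them in lockstep. The first has 5 states tracking whether the input so far still matches the prefix `cbb`; the second has 2 states tracking the count of `c`s modulo 2. A product state is a pair (one from each), accepting exactly when both do. Equivalent product states are then merged.
With 6 states:
        a   b   c  
>  q0   q1  q1  q2 
   q1   q1  q1  q1 
   q2   q1  q3  q1 
   q3   q1  q4  q1 
 * q4   q4  q4  q5 
   q5   q5  q5  q4 
(> = start, * = accepting)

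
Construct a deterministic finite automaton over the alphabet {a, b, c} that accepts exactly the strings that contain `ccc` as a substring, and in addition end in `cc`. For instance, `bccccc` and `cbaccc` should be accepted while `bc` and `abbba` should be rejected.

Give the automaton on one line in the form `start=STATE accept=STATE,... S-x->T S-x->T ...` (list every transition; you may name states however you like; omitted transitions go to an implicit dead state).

start=S0 accept=S3 S0-a->S0 S0-b->S0 S0-c->S1 S1-a->S0 S1-b->S0 S1-c->S2 S2-a->S0 S2-b->S0 S2-c->S3 S3-a->S4 S3-b->S4 S3-c->S3 S4-a->S4 S4-b->S4 S4-c->S5 S5-a->S4 S5-b->S4 S5-c->S3

Run two small machines in parallel and take their product. One (4 states) tracks whether and how much of `ccc` has been seen; the other (3 states) tracks how much of the suffix `cc` has currently been matched. Each combined state is a pair, one component from each; accept when both components accept.
6 states suffice.
        a   b   c  
>  S0   S0  S0  S1 
   S1   S0  S0  S2 
   S2   S0  S0  S3 
 * S3   S4  S4  S3 
   S4   S4  S4  S5 
   S5   S4  S4  S3 
(> = start, * = accepting)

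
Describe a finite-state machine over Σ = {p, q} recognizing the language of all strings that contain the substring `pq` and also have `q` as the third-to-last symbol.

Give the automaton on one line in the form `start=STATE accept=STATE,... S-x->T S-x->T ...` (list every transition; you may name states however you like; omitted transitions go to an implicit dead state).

start=S0 accept=S7,S8,S9,S10 S0-p->S1 S0-q->S2 S1-p->S1 S1-q->S3 S2-p->S4 S2-q->S2 S3-p->S5 S3-q->S6 S4-p->S1 S4-q->S7 S5-p->S8 S5-q->S7 S6-p->S9 S6-q->S10 S7-p->S5 S7-q->S6 S8-p->S1 S8-q->S3 S9-p->S8 S9-q->S7 S10-p->S9 S10-q->S10

Build one automaton per condition and run them in lockstep. One (3 states) tracks whether and how much of `pq` has been seen; the other (15 states) tracks the last 3 symbols read. Each combined state is a pair, one component from each; accept when both components accept. Minimizing collapses redundant product states.
11 states suffice.
          p    q  
>  S0     S1   S2 
   S1     S1   S3 
   S2     S4   S2 
   S3     S5   S6 
   S4     S1   S7 
   S5     S8   S7 
   S6     S9  S10 
 * S7     S5   S6 
 * S8     S1   S3 
 * S9     S8   S7 
 * S10    S9  S10 
(> = start, * = accepting)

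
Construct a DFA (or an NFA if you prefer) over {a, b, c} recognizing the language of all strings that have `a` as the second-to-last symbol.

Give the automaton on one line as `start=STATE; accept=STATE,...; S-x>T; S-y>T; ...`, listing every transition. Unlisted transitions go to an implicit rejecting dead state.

start=s0; accept=s4,s5,s6; s0-a>s1; s0-b>s2; s0-c>s3; s1-a>s4; s1-b>s5; s1-c>s6; s2-a>s7; s2-b>s8; s2-c>s9; s3-a>s10; s3-b>s11; s3-c>s12; s4-a>s4; s4-b>s5; s4-c>s6; s5-a>s7; s5-b>s8; s5-c>s9; s6-a>s10; s6-b>s11; s6-c>s12; s7-a>s4; s7-b>s5; s7-c>s6; s8-a>s7; s8-b>s8; s8-c>s9; s9-a>s10; s9-b>s11; s9-c>s12; s10-a>s4; s10-b>s5; s10-c>s6; s11-a>s7; s11-b>s8; s11-c>s9; s12-a>s10; s12-b>s11; s12-c>s12

A DFA must remember the last 2 symbols (since which symbol is second-to-last isn't known until the input ends). Use one state per possible window of the last ≤2 symbols; accept from those whose window starts with `a`.
With 13 states:
          a    b    c  
>  s0     s1   s2   s3 
   s1     s4   s5   s6 
   s2     s7   s8   s9 
   s3    s10  s11  s12 
 * s4     s4   s5   s6 
 * s5     s7   s8   s9 
 * s6    s10  s11  s12 
   s7     s4   s5   s6 
   s8     s7   s8   s9 
   s9    s10  s11  s12 
   s10    s4   s5   s6 
   s11    s7   s8   s9 
   s12   s10  s11  s12 
(> = start, * = accepting)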